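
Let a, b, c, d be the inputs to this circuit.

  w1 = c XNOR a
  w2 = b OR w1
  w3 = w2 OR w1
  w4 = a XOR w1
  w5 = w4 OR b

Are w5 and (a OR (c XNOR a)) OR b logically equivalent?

w1 = c XNOR a
w4 = a XOR w1 = a XOR (c XNOR a)
w5 = w4 OR b = (a XOR (c XNOR a)) OR b
At a=1, b=0, c=1, d=0: circuit gives 0, formula gives 1.

No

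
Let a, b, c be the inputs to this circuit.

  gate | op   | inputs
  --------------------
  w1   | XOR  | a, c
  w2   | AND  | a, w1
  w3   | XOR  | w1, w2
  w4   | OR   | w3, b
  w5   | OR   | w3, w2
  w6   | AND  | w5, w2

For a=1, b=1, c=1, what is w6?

0

w1 = 1 XOR 1 = 0
w2 = 1 AND 0 = 0
w3 = 0 XOR 0 = 0
w5 = 0 OR 0 = 0
w6 = 0 AND 0 = 0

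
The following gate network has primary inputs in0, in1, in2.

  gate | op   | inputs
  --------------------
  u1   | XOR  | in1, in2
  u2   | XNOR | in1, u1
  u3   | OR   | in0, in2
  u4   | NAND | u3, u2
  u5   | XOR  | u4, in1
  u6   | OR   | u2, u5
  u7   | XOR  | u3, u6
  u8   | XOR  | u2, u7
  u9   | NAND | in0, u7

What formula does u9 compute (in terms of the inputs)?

u1 = in1 XOR in2
u2 = in1 XNOR u1 = in1 XNOR (in1 XOR in2)
u3 = in0 OR in2
u4 = u3 NAND u2 = (in0 OR in2) NAND (in1 XNOR (in1 XOR in2))
u5 = u4 XOR in1 = ((in0 OR in2) NAND (in1 XNOR (in1 XOR in2))) XOR in1
u6 = u2 OR u5 = (in1 XNOR (in1 XOR in2)) OR (((in0 OR in2) NAND (in1 XNOR (in1 XOR in2))) XOR in1)
u7 = u3 XOR u6 = (in0 OR in2) XOR ((in1 XNOR (in1 XOR in2)) OR (((in0 OR in2) NAND (in1 XNOR (in1 XOR in2))) XOR in1))
u9 = in0 NAND u7 = in0 NAND ((in0 OR in2) XOR ((in1 XNOR (in1 XOR in2)) OR (((in0 OR in2) NAND (in1 XNOR (in1 XOR in2))) XOR in1)))

in0 NAND ((in0 OR in2) XOR ((in1 XNOR (in1 XOR in2)) OR (((in0 OR in2) NAND (in1 XNOR (in1 XOR in2))) XOR in1)))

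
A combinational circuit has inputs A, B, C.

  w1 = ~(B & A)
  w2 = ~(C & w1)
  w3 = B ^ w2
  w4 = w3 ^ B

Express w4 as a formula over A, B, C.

w1 = ~(B & A)
w2 = ~(C & w1) = ~(C & (~(B & A)))
w3 = B ^ w2 = B ^ (~(C & (~(B & A))))
w4 = w3 ^ B = (B ^ (~(C & (~(B & A))))) ^ B

(B ^ (~(C & (~(B & A))))) ^ B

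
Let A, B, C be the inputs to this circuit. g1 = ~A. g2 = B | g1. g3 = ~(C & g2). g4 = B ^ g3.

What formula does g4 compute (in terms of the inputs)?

g1 = ~A
g2 = B | g1 = B | ~A
g3 = ~(C & g2) = ~(C & (B | ~A))
g4 = B ^ g3 = B ^ (~(C & (B | ~A)))

B ^ (~(C & (B | ~A)))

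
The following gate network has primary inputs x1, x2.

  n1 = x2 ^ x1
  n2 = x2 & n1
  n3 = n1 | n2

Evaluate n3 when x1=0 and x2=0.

n1 = 0 ^ 0 = 0
n2 = 0 & 0 = 0
n3 = 0 | 0 = 0

0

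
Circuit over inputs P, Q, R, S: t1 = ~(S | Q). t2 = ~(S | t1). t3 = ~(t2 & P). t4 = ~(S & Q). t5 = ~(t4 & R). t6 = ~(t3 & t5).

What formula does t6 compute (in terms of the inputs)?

~((~((~(S | (~(S | Q)))) & P)) & (~((~(S & Q)) & R)))

t1 = ~(S | Q)
t2 = ~(S | t1) = ~(S | (~(S | Q)))
t3 = ~(t2 & P) = ~((~(S | (~(S | Q)))) & P)
t4 = ~(S & Q)
t5 = ~(t4 & R) = ~((~(S & Q)) & R)
t6 = ~(t3 & t5) = ~((~((~(S | (~(S | Q)))) & P)) & (~((~(S & Q)) & R)))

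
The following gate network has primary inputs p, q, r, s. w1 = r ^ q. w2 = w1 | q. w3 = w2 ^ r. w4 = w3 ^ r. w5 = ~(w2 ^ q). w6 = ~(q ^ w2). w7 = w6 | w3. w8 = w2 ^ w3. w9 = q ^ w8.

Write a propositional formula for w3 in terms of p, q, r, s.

w1 = r ^ q
w2 = w1 | q = (r ^ q) | q
w3 = w2 ^ r = ((r ^ q) | q) ^ r

((r ^ q) | q) ^ r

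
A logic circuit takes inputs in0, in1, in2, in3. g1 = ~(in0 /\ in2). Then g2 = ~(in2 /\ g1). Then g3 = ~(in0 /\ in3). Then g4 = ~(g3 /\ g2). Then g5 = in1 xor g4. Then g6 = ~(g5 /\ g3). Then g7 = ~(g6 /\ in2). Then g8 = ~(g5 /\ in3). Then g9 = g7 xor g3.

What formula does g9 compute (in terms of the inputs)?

g1 = ~(in0 /\ in2)
g2 = ~(in2 /\ g1) = ~(in2 /\ (~(in0 /\ in2)))
g3 = ~(in0 /\ in3)
g4 = ~(g3 /\ g2) = ~((~(in0 /\ in3)) /\ (~(in2 /\ (~(in0 /\ in2)))))
g5 = in1 xor g4 = in1 xor (~((~(in0 /\ in3)) /\ (~(in2 /\ (~(in0 /\ in2))))))
g6 = ~(g5 /\ g3) = ~((in1 xor (~((~(in0 /\ in3)) /\ (~(in2 /\ (~(in0 /\ in2))))))) /\ (~(in0 /\ in3)))
g7 = ~(g6 /\ in2) = ~((~((in1 xor (~((~(in0 /\ in3)) /\ (~(in2 /\ (~(in0 /\ in2))))))) /\ (~(in0 /\ in3)))) /\ in2)
g9 = g7 xor g3 = (~((~((in1 xor (~((~(in0 /\ in3)) /\ (~(in2 /\ (~(in0 /\ in2))))))) /\ (~(in0 /\ in3)))) /\ in2)) xor (~(in0 /\ in3))

(~((~((in1 xor (~((~(in0 /\ in3)) /\ (~(in2 /\ (~(in0 /\ in2))))))) /\ (~(in0 /\ in3)))) /\ in2)) xor (~(in0 /\ in3))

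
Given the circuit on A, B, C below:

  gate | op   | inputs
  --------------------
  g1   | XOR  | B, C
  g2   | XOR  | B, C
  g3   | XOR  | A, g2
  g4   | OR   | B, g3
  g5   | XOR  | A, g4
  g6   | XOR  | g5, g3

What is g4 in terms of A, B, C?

g2 = B XOR C
g3 = A XOR g2 = A XOR (B XOR C)
g4 = B OR g3 = B OR (A XOR (B XOR C))

B OR (A XOR (B XOR C))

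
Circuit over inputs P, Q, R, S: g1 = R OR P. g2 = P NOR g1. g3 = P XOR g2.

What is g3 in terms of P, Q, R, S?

g1 = R OR P
g2 = P NOR g1 = P NOR (R OR P)
g3 = P XOR g2 = P XOR (P NOR (R OR P))

P XOR (P NOR (R OR P))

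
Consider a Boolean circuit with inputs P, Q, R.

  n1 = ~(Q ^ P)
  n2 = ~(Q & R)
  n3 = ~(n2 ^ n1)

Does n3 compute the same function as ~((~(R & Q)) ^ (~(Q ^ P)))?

n1 = ~(Q ^ P)
n2 = ~(Q & R)
n3 = ~(n2 ^ n1) = ~((~(Q & R)) ^ (~(Q ^ P)))
At P=0, Q=1, R=0: circuit gives 0, formula gives 0.
At P=0, Q=0, R=0: circuit gives 1, formula gives 1.
Agrees on all 8 inputs.

Yes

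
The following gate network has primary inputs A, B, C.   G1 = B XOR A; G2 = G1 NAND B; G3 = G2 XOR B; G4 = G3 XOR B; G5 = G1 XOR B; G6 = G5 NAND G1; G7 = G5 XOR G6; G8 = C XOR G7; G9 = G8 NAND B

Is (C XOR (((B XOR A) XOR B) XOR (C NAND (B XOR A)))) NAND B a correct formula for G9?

G1 = B XOR A
G5 = G1 XOR B = (B XOR A) XOR B
G6 = G5 NAND G1 = ((B XOR A) XOR B) NAND (B XOR A)
G7 = G5 XOR G6 = ((B XOR A) XOR B) XOR (((B XOR A) XOR B) NAND (B XOR A))
G8 = C XOR G7 = C XOR (((B XOR A) XOR B) XOR (((B XOR A) XOR B) NAND (B XOR A)))
G9 = G8 NAND B = (C XOR (((B XOR A) XOR B) XOR (((B XOR A) XOR B) NAND (B XOR A)))) NAND B
At A=0, B=1, C=1: circuit gives 1, formula gives 0.

No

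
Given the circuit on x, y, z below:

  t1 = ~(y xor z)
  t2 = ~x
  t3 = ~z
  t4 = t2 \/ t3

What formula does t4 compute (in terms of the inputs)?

t2 = ~x
t3 = ~z
t4 = t2 \/ t3 = ~x \/ ~z

~x \/ ~z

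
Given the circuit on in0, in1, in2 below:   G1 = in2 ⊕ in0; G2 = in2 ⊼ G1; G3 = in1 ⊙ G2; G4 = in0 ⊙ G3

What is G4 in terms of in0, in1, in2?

in0 ⊙ (in1 ⊙ (in2 ⊼ (in2 ⊕ in0)))

G1 = in2 ⊕ in0
G2 = in2 ⊼ G1 = in2 ⊼ (in2 ⊕ in0)
G3 = in1 ⊙ G2 = in1 ⊙ (in2 ⊼ (in2 ⊕ in0))
G4 = in0 ⊙ G3 = in0 ⊙ (in1 ⊙ (in2 ⊼ (in2 ⊕ in0)))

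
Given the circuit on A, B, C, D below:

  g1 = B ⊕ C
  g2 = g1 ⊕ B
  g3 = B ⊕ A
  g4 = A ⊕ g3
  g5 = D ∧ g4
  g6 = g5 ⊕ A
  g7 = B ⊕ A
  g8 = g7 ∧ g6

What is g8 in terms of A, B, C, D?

g3 = B ⊕ A
g4 = A ⊕ g3 = A ⊕ (B ⊕ A)
g5 = D ∧ g4 = D ∧ (A ⊕ (B ⊕ A))
g6 = g5 ⊕ A = (D ∧ (A ⊕ (B ⊕ A))) ⊕ A
g7 = B ⊕ A
g8 = g7 ∧ g6 = (B ⊕ A) ∧ ((D ∧ (A ⊕ (B ⊕ A))) ⊕ A)

(B ⊕ A) ∧ ((D ∧ (A ⊕ (B ⊕ A))) ⊕ A)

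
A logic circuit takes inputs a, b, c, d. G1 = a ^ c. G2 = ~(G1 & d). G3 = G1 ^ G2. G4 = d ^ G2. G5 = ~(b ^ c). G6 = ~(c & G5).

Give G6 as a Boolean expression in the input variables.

~(c & (~(b ^ c)))

G5 = ~(b ^ c)
G6 = ~(c & G5) = ~(c & (~(b ^ c)))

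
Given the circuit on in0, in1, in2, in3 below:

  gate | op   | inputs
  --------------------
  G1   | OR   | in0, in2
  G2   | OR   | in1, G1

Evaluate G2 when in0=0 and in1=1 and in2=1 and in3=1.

1

G1 = 0 OR 1 = 1
G2 = 1 OR 1 = 1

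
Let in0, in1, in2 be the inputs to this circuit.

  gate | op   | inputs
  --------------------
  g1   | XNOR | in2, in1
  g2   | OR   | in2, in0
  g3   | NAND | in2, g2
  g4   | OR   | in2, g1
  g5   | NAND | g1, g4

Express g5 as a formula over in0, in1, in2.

g1 = in2 XNOR in1
g4 = in2 OR g1 = in2 OR (in2 XNOR in1)
g5 = g1 NAND g4 = (in2 XNOR in1) NAND (in2 OR (in2 XNOR in1))

(in2 XNOR in1) NAND (in2 OR (in2 XNOR in1))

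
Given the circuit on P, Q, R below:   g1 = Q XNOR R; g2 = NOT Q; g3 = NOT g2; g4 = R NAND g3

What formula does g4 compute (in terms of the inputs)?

g2 = NOT Q
g3 = NOT g2 = NOT NOT Q
g4 = R NAND g3 = R NAND NOT NOT Q

R NAND NOT NOT Q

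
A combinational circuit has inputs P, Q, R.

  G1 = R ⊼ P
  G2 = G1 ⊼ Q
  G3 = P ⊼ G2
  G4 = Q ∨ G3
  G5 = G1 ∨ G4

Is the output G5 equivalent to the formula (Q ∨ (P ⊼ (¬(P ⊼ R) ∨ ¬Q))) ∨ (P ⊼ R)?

Yes

G1 = R ⊼ P
G2 = G1 ⊼ Q = (R ⊼ P) ⊼ Q
G3 = P ⊼ G2 = P ⊼ ((R ⊼ P) ⊼ Q)
G4 = Q ∨ G3 = Q ∨ (P ⊼ ((R ⊼ P) ⊼ Q))
G5 = G1 ∨ G4 = (R ⊼ P) ∨ (Q ∨ (P ⊼ ((R ⊼ P) ⊼ Q)))
At P=1, Q=0, R=1: circuit gives 0, formula gives 0.
At P=0, Q=0, R=0: circuit gives 1, formula gives 1.
Agrees on all 8 inputs.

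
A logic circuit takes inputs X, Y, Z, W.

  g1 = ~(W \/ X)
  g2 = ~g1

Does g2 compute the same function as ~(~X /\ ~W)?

Yes

g1 = ~(W \/ X)
g2 = ~g1 = ~(~(W \/ X))
At X=0, Y=0, Z=0, W=0: circuit gives 0, formula gives 0.
At X=0, Y=0, Z=0, W=1: circuit gives 1, formula gives 1.
Agrees on all 16 inputs.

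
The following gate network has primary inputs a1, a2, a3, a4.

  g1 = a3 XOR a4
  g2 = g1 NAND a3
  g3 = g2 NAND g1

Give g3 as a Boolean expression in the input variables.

g1 = a3 XOR a4
g2 = g1 NAND a3 = (a3 XOR a4) NAND a3
g3 = g2 NAND g1 = ((a3 XOR a4) NAND a3) NAND (a3 XOR a4)

((a3 XOR a4) NAND a3) NAND (a3 XOR a4)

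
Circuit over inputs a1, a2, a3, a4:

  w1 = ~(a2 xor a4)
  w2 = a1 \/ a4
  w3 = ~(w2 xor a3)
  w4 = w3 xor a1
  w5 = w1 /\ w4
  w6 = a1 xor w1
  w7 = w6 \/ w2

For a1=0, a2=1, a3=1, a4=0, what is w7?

w1 = ~(1 xor 0) = 0
w2 = 0 \/ 0 = 0
w6 = 0 xor 0 = 0
w7 = 0 \/ 0 = 0

0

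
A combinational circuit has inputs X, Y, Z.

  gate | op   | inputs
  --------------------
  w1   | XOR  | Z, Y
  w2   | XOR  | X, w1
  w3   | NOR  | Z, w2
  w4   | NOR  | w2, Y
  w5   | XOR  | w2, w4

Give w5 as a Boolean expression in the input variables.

(X XOR (Z XOR Y)) XOR ((X XOR (Z XOR Y)) NOR Y)

w1 = Z XOR Y
w2 = X XOR w1 = X XOR (Z XOR Y)
w4 = w2 NOR Y = (X XOR (Z XOR Y)) NOR Y
w5 = w2 XOR w4 = (X XOR (Z XOR Y)) XOR ((X XOR (Z XOR Y)) NOR Y)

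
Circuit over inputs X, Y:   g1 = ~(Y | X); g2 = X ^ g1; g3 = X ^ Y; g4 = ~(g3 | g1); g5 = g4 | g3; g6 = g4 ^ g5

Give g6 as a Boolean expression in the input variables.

(~((X ^ Y) | (~(Y | X)))) ^ ((~((X ^ Y) | (~(Y | X)))) | (X ^ Y))

g1 = ~(Y | X)
g3 = X ^ Y
g4 = ~(g3 | g1) = ~((X ^ Y) | (~(Y | X)))
g5 = g4 | g3 = (~((X ^ Y) | (~(Y | X)))) | (X ^ Y)
g6 = g4 ^ g5 = (~((X ^ Y) | (~(Y | X)))) ^ ((~((X ^ Y) | (~(Y | X)))) | (X ^ Y))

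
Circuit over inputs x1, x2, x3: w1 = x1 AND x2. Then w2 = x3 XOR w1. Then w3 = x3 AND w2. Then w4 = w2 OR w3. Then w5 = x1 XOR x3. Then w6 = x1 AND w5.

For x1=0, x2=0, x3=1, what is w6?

0

w5 = 0 XOR 1 = 1
w6 = 0 AND 1 = 0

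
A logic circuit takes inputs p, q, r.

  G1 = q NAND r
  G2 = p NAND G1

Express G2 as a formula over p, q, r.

G1 = q NAND r
G2 = p NAND G1 = p NAND (q NAND r)

p NAND (q NAND r)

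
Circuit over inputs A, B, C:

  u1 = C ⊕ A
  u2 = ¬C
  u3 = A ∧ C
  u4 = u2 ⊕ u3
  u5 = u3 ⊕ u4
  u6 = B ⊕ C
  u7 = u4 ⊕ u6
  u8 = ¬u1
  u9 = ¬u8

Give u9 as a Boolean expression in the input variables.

¬¬(C ⊕ A)

u1 = C ⊕ A
u8 = ¬u1 = ¬(C ⊕ A)
u9 = ¬u8 = ¬¬(C ⊕ A)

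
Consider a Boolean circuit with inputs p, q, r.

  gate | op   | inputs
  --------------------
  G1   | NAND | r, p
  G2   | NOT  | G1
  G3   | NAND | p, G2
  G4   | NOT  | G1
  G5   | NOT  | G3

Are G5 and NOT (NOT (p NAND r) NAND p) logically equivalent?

Yes

G1 = r NAND p
G2 = NOT G1 = NOT (r NAND p)
G3 = p NAND G2 = p NAND NOT (r NAND p)
G5 = NOT G3 = NOT (p NAND NOT (r NAND p))
At p=0, q=0, r=0: circuit gives 0, formula gives 0.
At p=1, q=0, r=1: circuit gives 1, formula gives 1.
Agrees on all 8 inputs.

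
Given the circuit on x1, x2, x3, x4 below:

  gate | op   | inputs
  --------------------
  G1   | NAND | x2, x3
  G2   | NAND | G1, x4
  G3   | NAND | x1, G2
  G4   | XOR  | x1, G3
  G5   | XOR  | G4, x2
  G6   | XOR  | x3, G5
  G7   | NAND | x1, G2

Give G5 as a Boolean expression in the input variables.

(x1 XOR (x1 NAND ((x2 NAND x3) NAND x4))) XOR x2

G1 = x2 NAND x3
G2 = G1 NAND x4 = (x2 NAND x3) NAND x4
G3 = x1 NAND G2 = x1 NAND ((x2 NAND x3) NAND x4)
G4 = x1 XOR G3 = x1 XOR (x1 NAND ((x2 NAND x3) NAND x4))
G5 = G4 XOR x2 = (x1 XOR (x1 NAND ((x2 NAND x3) NAND x4))) XOR x2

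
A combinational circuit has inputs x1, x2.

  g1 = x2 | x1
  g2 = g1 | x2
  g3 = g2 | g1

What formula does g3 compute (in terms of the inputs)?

g1 = x2 | x1
g2 = g1 | x2 = (x2 | x1) | x2
g3 = g2 | g1 = ((x2 | x1) | x2) | (x2 | x1)

((x2 | x1) | x2) | (x2 | x1)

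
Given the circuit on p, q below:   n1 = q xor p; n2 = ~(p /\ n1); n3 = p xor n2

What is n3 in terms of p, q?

p xor (~(p /\ (q xor p)))

n1 = q xor p
n2 = ~(p /\ n1) = ~(p /\ (q xor p))
n3 = p xor n2 = p xor (~(p /\ (q xor p)))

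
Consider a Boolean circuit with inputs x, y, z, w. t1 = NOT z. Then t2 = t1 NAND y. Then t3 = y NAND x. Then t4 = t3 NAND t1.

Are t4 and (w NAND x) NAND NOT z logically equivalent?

t1 = NOT z
t3 = y NAND x
t4 = t3 NAND t1 = (y NAND x) NAND NOT z
At x=1, y=0, z=0, w=1: circuit gives 0, formula gives 1.

No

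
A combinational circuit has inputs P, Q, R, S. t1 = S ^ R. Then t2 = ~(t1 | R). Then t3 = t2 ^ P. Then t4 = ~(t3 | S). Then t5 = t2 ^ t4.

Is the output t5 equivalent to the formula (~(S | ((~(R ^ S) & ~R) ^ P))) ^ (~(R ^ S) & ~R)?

t1 = S ^ R
t2 = ~(t1 | R) = ~((S ^ R) | R)
t3 = t2 ^ P = (~((S ^ R) | R)) ^ P
t4 = ~(t3 | S) = ~(((~((S ^ R) | R)) ^ P) | S)
t5 = t2 ^ t4 = (~((S ^ R) | R)) ^ (~(((~((S ^ R) | R)) ^ P) | S))
At P=0, Q=0, R=0, S=1: circuit gives 0, formula gives 0.
At P=0, Q=0, R=0, S=0: circuit gives 1, formula gives 1.
Agrees on all 16 inputs.

Yes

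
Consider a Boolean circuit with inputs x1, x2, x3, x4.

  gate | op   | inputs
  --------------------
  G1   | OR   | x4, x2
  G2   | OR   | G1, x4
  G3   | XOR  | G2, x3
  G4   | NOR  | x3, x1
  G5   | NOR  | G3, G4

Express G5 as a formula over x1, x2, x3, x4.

(((x4 OR x2) OR x4) XOR x3) NOR (x3 NOR x1)

G1 = x4 OR x2
G2 = G1 OR x4 = (x4 OR x2) OR x4
G3 = G2 XOR x3 = ((x4 OR x2) OR x4) XOR x3
G4 = x3 NOR x1
G5 = G3 NOR G4 = (((x4 OR x2) OR x4) XOR x3) NOR (x3 NOR x1)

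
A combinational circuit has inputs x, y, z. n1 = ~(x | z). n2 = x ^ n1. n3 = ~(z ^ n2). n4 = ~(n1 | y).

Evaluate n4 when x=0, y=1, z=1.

n1 = ~(0 | 1) = 0
n4 = ~(0 | 1) = 0

0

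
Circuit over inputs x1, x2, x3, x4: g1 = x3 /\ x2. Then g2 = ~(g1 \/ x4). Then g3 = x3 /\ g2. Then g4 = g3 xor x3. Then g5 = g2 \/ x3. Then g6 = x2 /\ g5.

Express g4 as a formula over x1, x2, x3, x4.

g1 = x3 /\ x2
g2 = ~(g1 \/ x4) = ~((x3 /\ x2) \/ x4)
g3 = x3 /\ g2 = x3 /\ (~((x3 /\ x2) \/ x4))
g4 = g3 xor x3 = (x3 /\ (~((x3 /\ x2) \/ x4))) xor x3

(x3 /\ (~((x3 /\ x2) \/ x4))) xor x3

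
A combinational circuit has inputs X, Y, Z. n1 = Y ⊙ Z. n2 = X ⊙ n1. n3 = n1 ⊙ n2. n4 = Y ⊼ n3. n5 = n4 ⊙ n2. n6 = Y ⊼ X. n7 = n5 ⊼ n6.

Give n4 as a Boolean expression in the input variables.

Y ⊼ ((Y ⊙ Z) ⊙ (X ⊙ (Y ⊙ Z)))

n1 = Y ⊙ Z
n2 = X ⊙ n1 = X ⊙ (Y ⊙ Z)
n3 = n1 ⊙ n2 = (Y ⊙ Z) ⊙ (X ⊙ (Y ⊙ Z))
n4 = Y ⊼ n3 = Y ⊼ ((Y ⊙ Z) ⊙ (X ⊙ (Y ⊙ Z)))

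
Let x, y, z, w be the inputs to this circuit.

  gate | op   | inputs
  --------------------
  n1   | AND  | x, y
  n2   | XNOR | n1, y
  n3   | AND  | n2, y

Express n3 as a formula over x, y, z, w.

n1 = x AND y
n2 = n1 XNOR y = (x AND y) XNOR y
n3 = n2 AND y = ((x AND y) XNOR y) AND y

((x AND y) XNOR y) AND y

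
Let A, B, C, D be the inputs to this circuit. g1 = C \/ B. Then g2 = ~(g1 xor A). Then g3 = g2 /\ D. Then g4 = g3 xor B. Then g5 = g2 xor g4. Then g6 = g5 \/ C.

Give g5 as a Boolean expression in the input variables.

g1 = C \/ B
g2 = ~(g1 xor A) = ~((C \/ B) xor A)
g3 = g2 /\ D = (~((C \/ B) xor A)) /\ D
g4 = g3 xor B = ((~((C \/ B) xor A)) /\ D) xor B
g5 = g2 xor g4 = (~((C \/ B) xor A)) xor (((~((C \/ B) xor A)) /\ D) xor B)

(~((C \/ B) xor A)) xor (((~((C \/ B) xor A)) /\ D) xor B)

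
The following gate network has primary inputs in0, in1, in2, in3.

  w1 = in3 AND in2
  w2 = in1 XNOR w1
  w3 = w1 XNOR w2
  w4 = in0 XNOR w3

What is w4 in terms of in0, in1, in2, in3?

in0 XNOR ((in3 AND in2) XNOR (in1 XNOR (in3 AND in2)))

w1 = in3 AND in2
w2 = in1 XNOR w1 = in1 XNOR (in3 AND in2)
w3 = w1 XNOR w2 = (in3 AND in2) XNOR (in1 XNOR (in3 AND in2))
w4 = in0 XNOR w3 = in0 XNOR ((in3 AND in2) XNOR (in1 XNOR (in3 AND in2)))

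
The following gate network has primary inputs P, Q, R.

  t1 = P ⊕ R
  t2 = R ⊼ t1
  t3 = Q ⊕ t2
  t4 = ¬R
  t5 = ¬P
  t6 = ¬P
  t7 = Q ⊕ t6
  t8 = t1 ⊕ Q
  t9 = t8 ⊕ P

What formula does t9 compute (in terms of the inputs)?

t1 = P ⊕ R
t8 = t1 ⊕ Q = (P ⊕ R) ⊕ Q
t9 = t8 ⊕ P = ((P ⊕ R) ⊕ Q) ⊕ P

((P ⊕ R) ⊕ Q) ⊕ P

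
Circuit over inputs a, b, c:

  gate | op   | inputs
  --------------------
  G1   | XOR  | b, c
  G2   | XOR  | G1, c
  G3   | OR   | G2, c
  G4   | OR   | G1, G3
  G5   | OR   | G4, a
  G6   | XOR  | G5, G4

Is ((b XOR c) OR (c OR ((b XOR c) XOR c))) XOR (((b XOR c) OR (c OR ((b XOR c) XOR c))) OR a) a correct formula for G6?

Yes

G1 = b XOR c
G2 = G1 XOR c = (b XOR c) XOR c
G3 = G2 OR c = ((b XOR c) XOR c) OR c
G4 = G1 OR G3 = (b XOR c) OR (((b XOR c) XOR c) OR c)
G5 = G4 OR a = ((b XOR c) OR (((b XOR c) XOR c) OR c)) OR a
G6 = G5 XOR G4 = (((b XOR c) OR (((b XOR c) XOR c) OR c)) OR a) XOR ((b XOR c) OR (((b XOR c) XOR c) OR c))
At a=0, b=0, c=0: circuit gives 0, formula gives 0.
At a=1, b=0, c=0: circuit gives 1, formula gives 1.
Agrees on all 8 inputs.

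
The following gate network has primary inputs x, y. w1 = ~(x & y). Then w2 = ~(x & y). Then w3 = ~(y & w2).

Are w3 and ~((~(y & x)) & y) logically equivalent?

w2 = ~(x & y)
w3 = ~(y & w2) = ~(y & (~(x & y)))
At x=0, y=1: circuit gives 0, formula gives 0.
At x=0, y=0: circuit gives 1, formula gives 1.
Agrees on all 4 inputs.

Yes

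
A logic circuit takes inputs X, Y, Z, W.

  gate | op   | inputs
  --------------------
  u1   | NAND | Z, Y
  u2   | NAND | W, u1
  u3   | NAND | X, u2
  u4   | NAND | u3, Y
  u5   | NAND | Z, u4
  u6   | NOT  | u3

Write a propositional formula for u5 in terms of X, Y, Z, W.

Z NAND ((X NAND (W NAND (Z NAND Y))) NAND Y)

u1 = Z NAND Y
u2 = W NAND u1 = W NAND (Z NAND Y)
u3 = X NAND u2 = X NAND (W NAND (Z NAND Y))
u4 = u3 NAND Y = (X NAND (W NAND (Z NAND Y))) NAND Y
u5 = Z NAND u4 = Z NAND ((X NAND (W NAND (Z NAND Y))) NAND Y)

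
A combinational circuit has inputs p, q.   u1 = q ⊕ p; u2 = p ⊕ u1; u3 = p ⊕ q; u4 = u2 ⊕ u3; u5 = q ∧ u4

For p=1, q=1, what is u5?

1

u1 = 1 ⊕ 1 = 0
u2 = 1 ⊕ 0 = 1
u3 = 1 ⊕ 1 = 0
u4 = 1 ⊕ 0 = 1
u5 = 1 ∧ 1 = 1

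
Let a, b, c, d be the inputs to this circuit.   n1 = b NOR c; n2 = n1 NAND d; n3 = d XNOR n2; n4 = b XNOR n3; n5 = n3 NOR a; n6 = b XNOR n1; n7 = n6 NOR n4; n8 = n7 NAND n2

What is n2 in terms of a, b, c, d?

n1 = b NOR c
n2 = n1 NAND d = (b NOR c) NAND d

(b NOR c) NAND d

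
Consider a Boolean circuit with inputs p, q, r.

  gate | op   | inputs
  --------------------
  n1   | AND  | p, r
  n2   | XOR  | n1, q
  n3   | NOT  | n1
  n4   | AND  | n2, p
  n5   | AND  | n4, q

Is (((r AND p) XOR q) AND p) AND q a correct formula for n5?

Yes

n1 = p AND r
n2 = n1 XOR q = (p AND r) XOR q
n4 = n2 AND p = ((p AND r) XOR q) AND p
n5 = n4 AND q = (((p AND r) XOR q) AND p) AND q
At p=0, q=0, r=0: circuit gives 0, formula gives 0.
At p=1, q=1, r=0: circuit gives 1, formula gives 1.
Agrees on all 8 inputs.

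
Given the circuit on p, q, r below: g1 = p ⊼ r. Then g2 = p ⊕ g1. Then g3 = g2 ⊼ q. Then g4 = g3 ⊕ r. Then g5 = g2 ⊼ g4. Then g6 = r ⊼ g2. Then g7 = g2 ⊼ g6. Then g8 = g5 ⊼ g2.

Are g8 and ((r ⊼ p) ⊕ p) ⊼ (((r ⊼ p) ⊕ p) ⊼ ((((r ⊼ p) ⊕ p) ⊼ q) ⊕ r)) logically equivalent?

g1 = p ⊼ r
g2 = p ⊕ g1 = p ⊕ (p ⊼ r)
g3 = g2 ⊼ q = (p ⊕ (p ⊼ r)) ⊼ q
g4 = g3 ⊕ r = ((p ⊕ (p ⊼ r)) ⊼ q) ⊕ r
g5 = g2 ⊼ g4 = (p ⊕ (p ⊼ r)) ⊼ (((p ⊕ (p ⊼ r)) ⊼ q) ⊕ r)
g8 = g5 ⊼ g2 = ((p ⊕ (p ⊼ r)) ⊼ (((p ⊕ (p ⊼ r)) ⊼ q) ⊕ r)) ⊼ (p ⊕ (p ⊼ r))
At p=0, q=0, r=1: circuit gives 0, formula gives 0.
At p=0, q=0, r=0: circuit gives 1, formula gives 1.
Agrees on all 8 inputs.

Yes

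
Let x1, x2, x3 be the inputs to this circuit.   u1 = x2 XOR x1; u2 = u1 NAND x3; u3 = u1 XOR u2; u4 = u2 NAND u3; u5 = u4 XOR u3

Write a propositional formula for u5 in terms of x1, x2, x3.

u1 = x2 XOR x1
u2 = u1 NAND x3 = (x2 XOR x1) NAND x3
u3 = u1 XOR u2 = (x2 XOR x1) XOR ((x2 XOR x1) NAND x3)
u4 = u2 NAND u3 = ((x2 XOR x1) NAND x3) NAND ((x2 XOR x1) XOR ((x2 XOR x1) NAND x3))
u5 = u4 XOR u3 = (((x2 XOR x1) NAND x3) NAND ((x2 XOR x1) XOR ((x2 XOR x1) NAND x3))) XOR ((x2 XOR x1) XOR ((x2 XOR x1) NAND x3))

(((x2 XOR x1) NAND x3) NAND ((x2 XOR x1) XOR ((x2 XOR x1) NAND x3))) XOR ((x2 XOR x1) XOR ((x2 XOR x1) NAND x3))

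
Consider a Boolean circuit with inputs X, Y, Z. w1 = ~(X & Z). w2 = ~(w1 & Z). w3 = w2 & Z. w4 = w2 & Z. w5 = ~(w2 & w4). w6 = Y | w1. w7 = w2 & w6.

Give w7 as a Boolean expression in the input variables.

(~((~(X & Z)) & Z)) & (Y | (~(X & Z)))

w1 = ~(X & Z)
w2 = ~(w1 & Z) = ~((~(X & Z)) & Z)
w6 = Y | w1 = Y | (~(X & Z))
w7 = w2 & w6 = (~((~(X & Z)) & Z)) & (Y | (~(X & Z)))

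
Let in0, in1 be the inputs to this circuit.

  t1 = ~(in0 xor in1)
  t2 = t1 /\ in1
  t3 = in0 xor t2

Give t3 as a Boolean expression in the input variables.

in0 xor ((~(in0 xor in1)) /\ in1)

t1 = ~(in0 xor in1)
t2 = t1 /\ in1 = (~(in0 xor in1)) /\ in1
t3 = in0 xor t2 = in0 xor ((~(in0 xor in1)) /\ in1)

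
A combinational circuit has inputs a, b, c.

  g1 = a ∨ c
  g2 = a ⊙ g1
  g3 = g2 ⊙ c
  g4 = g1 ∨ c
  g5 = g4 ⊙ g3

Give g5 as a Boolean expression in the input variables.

g1 = a ∨ c
g2 = a ⊙ g1 = a ⊙ (a ∨ c)
g3 = g2 ⊙ c = (a ⊙ (a ∨ c)) ⊙ c
g4 = g1 ∨ c = (a ∨ c) ∨ c
g5 = g4 ⊙ g3 = ((a ∨ c) ∨ c) ⊙ ((a ⊙ (a ∨ c)) ⊙ c)

((a ∨ c) ∨ c) ⊙ ((a ⊙ (a ∨ c)) ⊙ c)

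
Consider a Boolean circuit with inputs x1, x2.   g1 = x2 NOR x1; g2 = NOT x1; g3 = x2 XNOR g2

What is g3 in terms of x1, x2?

x2 XNOR NOT x1

g2 = NOT x1
g3 = x2 XNOR g2 = x2 XNOR NOT x1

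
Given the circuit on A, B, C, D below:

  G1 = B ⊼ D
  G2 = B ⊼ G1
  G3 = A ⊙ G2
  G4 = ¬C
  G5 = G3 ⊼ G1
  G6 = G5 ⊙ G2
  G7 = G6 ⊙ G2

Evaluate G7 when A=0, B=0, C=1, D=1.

1

G1 = 0 ⊼ 1 = 1
G2 = 0 ⊼ 1 = 1
G3 = 0 ⊙ 1 = 0
G5 = 0 ⊼ 1 = 1
G6 = 1 ⊙ 1 = 1
G7 = 1 ⊙ 1 = 1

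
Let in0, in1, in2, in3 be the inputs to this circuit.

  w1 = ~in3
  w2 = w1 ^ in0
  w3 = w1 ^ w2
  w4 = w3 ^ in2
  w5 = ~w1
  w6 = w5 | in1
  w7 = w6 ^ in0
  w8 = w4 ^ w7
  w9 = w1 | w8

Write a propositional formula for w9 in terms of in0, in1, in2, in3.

w1 = ~in3
w2 = w1 ^ in0 = ~in3 ^ in0
w3 = w1 ^ w2 = ~in3 ^ (~in3 ^ in0)
w4 = w3 ^ in2 = (~in3 ^ (~in3 ^ in0)) ^ in2
w5 = ~w1 = ~~in3
w6 = w5 | in1 = ~~in3 | in1
w7 = w6 ^ in0 = (~~in3 | in1) ^ in0
w8 = w4 ^ w7 = ((~in3 ^ (~in3 ^ in0)) ^ in2) ^ ((~~in3 | in1) ^ in0)
w9 = w1 | w8 = ~in3 | (((~in3 ^ (~in3 ^ in0)) ^ in2) ^ ((~~in3 | in1) ^ in0))

~in3 | (((~in3 ^ (~in3 ^ in0)) ^ in2) ^ ((~~in3 | in1) ^ in0))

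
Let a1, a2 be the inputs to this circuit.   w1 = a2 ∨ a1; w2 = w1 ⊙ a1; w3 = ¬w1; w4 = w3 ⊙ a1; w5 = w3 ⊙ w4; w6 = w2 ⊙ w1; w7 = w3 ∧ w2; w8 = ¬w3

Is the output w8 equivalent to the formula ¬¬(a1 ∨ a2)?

Yes

w1 = a2 ∨ a1
w3 = ¬w1 = ¬(a2 ∨ a1)
w8 = ¬w3 = ¬¬(a2 ∨ a1)
At a1=0, a2=0: circuit gives 0, formula gives 0.
At a1=0, a2=1: circuit gives 1, formula gives 1.
Agrees on all 4 inputs.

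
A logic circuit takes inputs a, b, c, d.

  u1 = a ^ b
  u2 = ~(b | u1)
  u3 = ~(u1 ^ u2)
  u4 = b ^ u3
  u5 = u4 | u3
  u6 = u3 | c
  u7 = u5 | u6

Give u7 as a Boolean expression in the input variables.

u1 = a ^ b
u2 = ~(b | u1) = ~(b | (a ^ b))
u3 = ~(u1 ^ u2) = ~((a ^ b) ^ (~(b | (a ^ b))))
u4 = b ^ u3 = b ^ (~((a ^ b) ^ (~(b | (a ^ b)))))
u5 = u4 | u3 = (b ^ (~((a ^ b) ^ (~(b | (a ^ b)))))) | (~((a ^ b) ^ (~(b | (a ^ b)))))
u6 = u3 | c = (~((a ^ b) ^ (~(b | (a ^ b))))) | c
u7 = u5 | u6 = ((b ^ (~((a ^ b) ^ (~(b | (a ^ b)))))) | (~((a ^ b) ^ (~(b | (a ^ b)))))) | ((~((a ^ b) ^ (~(b | (a ^ b))))) | c)

((b ^ (~((a ^ b) ^ (~(b | (a ^ b)))))) | (~((a ^ b) ^ (~(b | (a ^ b)))))) | ((~((a ^ b) ^ (~(b | (a ^ b))))) | c)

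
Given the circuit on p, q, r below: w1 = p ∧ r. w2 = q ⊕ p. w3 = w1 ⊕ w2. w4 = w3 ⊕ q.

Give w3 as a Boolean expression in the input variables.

(p ∧ r) ⊕ (q ⊕ p)

w1 = p ∧ r
w2 = q ⊕ p
w3 = w1 ⊕ w2 = (p ∧ r) ⊕ (q ⊕ p)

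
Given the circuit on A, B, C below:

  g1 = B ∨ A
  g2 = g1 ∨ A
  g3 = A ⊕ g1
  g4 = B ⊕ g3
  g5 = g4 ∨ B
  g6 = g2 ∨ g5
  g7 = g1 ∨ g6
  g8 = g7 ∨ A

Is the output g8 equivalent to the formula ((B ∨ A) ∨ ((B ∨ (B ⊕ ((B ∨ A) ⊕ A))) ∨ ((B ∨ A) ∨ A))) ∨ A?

g1 = B ∨ A
g2 = g1 ∨ A = (B ∨ A) ∨ A
g3 = A ⊕ g1 = A ⊕ (B ∨ A)
g4 = B ⊕ g3 = B ⊕ (A ⊕ (B ∨ A))
g5 = g4 ∨ B = (B ⊕ (A ⊕ (B ∨ A))) ∨ B
g6 = g2 ∨ g5 = ((B ∨ A) ∨ A) ∨ ((B ⊕ (A ⊕ (B ∨ A))) ∨ B)
g7 = g1 ∨ g6 = (B ∨ A) ∨ (((B ∨ A) ∨ A) ∨ ((B ⊕ (A ⊕ (B ∨ A))) ∨ B))
g8 = g7 ∨ A = ((B ∨ A) ∨ (((B ∨ A) ∨ A) ∨ ((B ⊕ (A ⊕ (B ∨ A))) ∨ B))) ∨ A
At A=0, B=0, C=0: circuit gives 0, formula gives 0.
At A=0, B=1, C=0: circuit gives 1, formula gives 1.
Agrees on all 8 inputs.

Yes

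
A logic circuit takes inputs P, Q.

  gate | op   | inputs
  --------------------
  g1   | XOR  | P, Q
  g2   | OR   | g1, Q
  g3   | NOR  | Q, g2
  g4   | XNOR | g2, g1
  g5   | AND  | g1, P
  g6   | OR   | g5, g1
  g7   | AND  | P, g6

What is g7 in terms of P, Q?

P AND (((P XOR Q) AND P) OR (P XOR Q))

g1 = P XOR Q
g5 = g1 AND P = (P XOR Q) AND P
g6 = g5 OR g1 = ((P XOR Q) AND P) OR (P XOR Q)
g7 = P AND g6 = P AND (((P XOR Q) AND P) OR (P XOR Q))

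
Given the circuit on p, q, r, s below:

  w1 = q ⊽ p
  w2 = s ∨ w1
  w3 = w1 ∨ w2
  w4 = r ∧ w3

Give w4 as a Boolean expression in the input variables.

w1 = q ⊽ p
w2 = s ∨ w1 = s ∨ (q ⊽ p)
w3 = w1 ∨ w2 = (q ⊽ p) ∨ (s ∨ (q ⊽ p))
w4 = r ∧ w3 = r ∧ ((q ⊽ p) ∨ (s ∨ (q ⊽ p)))

r ∧ ((q ⊽ p) ∨ (s ∨ (q ⊽ p)))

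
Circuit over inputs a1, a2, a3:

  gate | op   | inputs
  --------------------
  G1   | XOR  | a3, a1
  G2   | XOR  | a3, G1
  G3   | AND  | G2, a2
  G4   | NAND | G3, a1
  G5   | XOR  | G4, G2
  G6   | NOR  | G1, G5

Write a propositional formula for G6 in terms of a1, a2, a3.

G1 = a3 XOR a1
G2 = a3 XOR G1 = a3 XOR (a3 XOR a1)
G3 = G2 AND a2 = (a3 XOR (a3 XOR a1)) AND a2
G4 = G3 NAND a1 = ((a3 XOR (a3 XOR a1)) AND a2) NAND a1
G5 = G4 XOR G2 = (((a3 XOR (a3 XOR a1)) AND a2) NAND a1) XOR (a3 XOR (a3 XOR a1))
G6 = G1 NOR G5 = (a3 XOR a1) NOR ((((a3 XOR (a3 XOR a1)) AND a2) NAND a1) XOR (a3 XOR (a3 XOR a1)))

(a3 XOR a1) NOR ((((a3 XOR (a3 XOR a1)) AND a2) NAND a1) XOR (a3 XOR (a3 XOR a1)))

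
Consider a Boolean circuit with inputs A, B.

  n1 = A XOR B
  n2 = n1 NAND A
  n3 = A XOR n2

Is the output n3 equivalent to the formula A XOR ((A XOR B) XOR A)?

n1 = A XOR B
n2 = n1 NAND A = (A XOR B) NAND A
n3 = A XOR n2 = A XOR ((A XOR B) NAND A)
At A=0, B=0: circuit gives 1, formula gives 0.

No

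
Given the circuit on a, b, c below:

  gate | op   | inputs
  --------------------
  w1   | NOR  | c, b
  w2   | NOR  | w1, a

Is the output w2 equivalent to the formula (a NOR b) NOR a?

w1 = c NOR b
w2 = w1 NOR a = (c NOR b) NOR a
At a=0, b=0, c=1: circuit gives 1, formula gives 0.

No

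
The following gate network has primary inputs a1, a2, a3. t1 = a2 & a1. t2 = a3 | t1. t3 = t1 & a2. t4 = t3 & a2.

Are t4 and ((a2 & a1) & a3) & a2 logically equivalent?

No

t1 = a2 & a1
t3 = t1 & a2 = (a2 & a1) & a2
t4 = t3 & a2 = ((a2 & a1) & a2) & a2
At a1=1, a2=1, a3=0: circuit gives 1, formula gives 0.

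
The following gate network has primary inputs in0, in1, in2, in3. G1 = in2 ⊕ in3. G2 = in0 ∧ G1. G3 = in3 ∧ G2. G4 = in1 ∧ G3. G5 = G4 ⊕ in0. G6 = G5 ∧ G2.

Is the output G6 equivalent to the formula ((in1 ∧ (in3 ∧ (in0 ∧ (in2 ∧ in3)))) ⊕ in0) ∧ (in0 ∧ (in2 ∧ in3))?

G1 = in2 ⊕ in3
G2 = in0 ∧ G1 = in0 ∧ (in2 ⊕ in3)
G3 = in3 ∧ G2 = in3 ∧ (in0 ∧ (in2 ⊕ in3))
G4 = in1 ∧ G3 = in1 ∧ (in3 ∧ (in0 ∧ (in2 ⊕ in3)))
G5 = G4 ⊕ in0 = (in1 ∧ (in3 ∧ (in0 ∧ (in2 ⊕ in3)))) ⊕ in0
G6 = G5 ∧ G2 = ((in1 ∧ (in3 ∧ (in0 ∧ (in2 ⊕ in3)))) ⊕ in0) ∧ (in0 ∧ (in2 ⊕ in3))
At in0=1, in1=0, in2=0, in3=1: circuit gives 1, formula gives 0.

No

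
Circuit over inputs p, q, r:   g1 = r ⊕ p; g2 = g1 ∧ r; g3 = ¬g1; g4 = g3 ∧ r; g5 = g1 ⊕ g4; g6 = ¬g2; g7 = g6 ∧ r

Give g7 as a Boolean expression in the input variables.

¬((r ⊕ p) ∧ r) ∧ r

g1 = r ⊕ p
g2 = g1 ∧ r = (r ⊕ p) ∧ r
g6 = ¬g2 = ¬((r ⊕ p) ∧ r)
g7 = g6 ∧ r = ¬((r ⊕ p) ∧ r) ∧ r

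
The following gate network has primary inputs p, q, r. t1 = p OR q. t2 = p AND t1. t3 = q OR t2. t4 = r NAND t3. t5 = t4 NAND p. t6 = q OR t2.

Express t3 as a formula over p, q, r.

t1 = p OR q
t2 = p AND t1 = p AND (p OR q)
t3 = q OR t2 = q OR (p AND (p OR q))

q OR (p AND (p OR q))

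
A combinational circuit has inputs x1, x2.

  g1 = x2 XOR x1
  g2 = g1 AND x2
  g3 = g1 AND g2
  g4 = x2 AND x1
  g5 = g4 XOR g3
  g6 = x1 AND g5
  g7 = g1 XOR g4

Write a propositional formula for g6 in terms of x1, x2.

g1 = x2 XOR x1
g2 = g1 AND x2 = (x2 XOR x1) AND x2
g3 = g1 AND g2 = (x2 XOR x1) AND ((x2 XOR x1) AND x2)
g4 = x2 AND x1
g5 = g4 XOR g3 = (x2 AND x1) XOR ((x2 XOR x1) AND ((x2 XOR x1) AND x2))
g6 = x1 AND g5 = x1 AND ((x2 AND x1) XOR ((x2 XOR x1) AND ((x2 XOR x1) AND x2)))

x1 AND ((x2 AND x1) XOR ((x2 XOR x1) AND ((x2 XOR x1) AND x2)))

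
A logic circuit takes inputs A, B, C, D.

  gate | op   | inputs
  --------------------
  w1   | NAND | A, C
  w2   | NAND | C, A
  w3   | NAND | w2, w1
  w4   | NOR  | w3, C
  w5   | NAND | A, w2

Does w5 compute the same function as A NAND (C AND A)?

w2 = C NAND A
w5 = A NAND w2 = A NAND (C NAND A)
At A=1, B=0, C=0, D=0: circuit gives 0, formula gives 1.

No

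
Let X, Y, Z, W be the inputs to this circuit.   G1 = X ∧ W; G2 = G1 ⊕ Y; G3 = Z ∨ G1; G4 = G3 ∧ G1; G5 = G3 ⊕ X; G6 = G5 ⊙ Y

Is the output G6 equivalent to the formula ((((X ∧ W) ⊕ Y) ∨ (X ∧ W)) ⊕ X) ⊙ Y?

No

G1 = X ∧ W
G3 = Z ∨ G1 = Z ∨ (X ∧ W)
G5 = G3 ⊕ X = (Z ∨ (X ∧ W)) ⊕ X
G6 = G5 ⊙ Y = ((Z ∨ (X ∧ W)) ⊕ X) ⊙ Y
At X=0, Y=0, Z=1, W=0: circuit gives 0, formula gives 1.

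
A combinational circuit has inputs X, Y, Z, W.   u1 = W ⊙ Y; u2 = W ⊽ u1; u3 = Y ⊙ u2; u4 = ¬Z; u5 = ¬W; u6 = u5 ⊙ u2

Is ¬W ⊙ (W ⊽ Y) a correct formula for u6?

u1 = W ⊙ Y
u2 = W ⊽ u1 = W ⊽ (W ⊙ Y)
u5 = ¬W
u6 = u5 ⊙ u2 = ¬W ⊙ (W ⊽ (W ⊙ Y))
At X=0, Y=0, Z=0, W=0: circuit gives 0, formula gives 1.

No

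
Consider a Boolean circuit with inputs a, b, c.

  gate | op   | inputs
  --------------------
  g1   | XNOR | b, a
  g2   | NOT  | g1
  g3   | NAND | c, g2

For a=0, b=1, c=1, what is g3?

g1 = 1 XNOR 0 = 0
g2 = NOT 0 = 1
g3 = 1 NAND 1 = 0

0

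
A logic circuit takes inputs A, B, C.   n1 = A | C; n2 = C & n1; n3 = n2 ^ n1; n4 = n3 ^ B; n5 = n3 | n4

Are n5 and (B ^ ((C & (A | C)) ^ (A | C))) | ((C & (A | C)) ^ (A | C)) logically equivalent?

n1 = A | C
n2 = C & n1 = C & (A | C)
n3 = n2 ^ n1 = (C & (A | C)) ^ (A | C)
n4 = n3 ^ B = ((C & (A | C)) ^ (A | C)) ^ B
n5 = n3 | n4 = ((C & (A | C)) ^ (A | C)) | (((C & (A | C)) ^ (A | C)) ^ B)
At A=0, B=0, C=0: circuit gives 0, formula gives 0.
At A=0, B=1, C=0: circuit gives 1, formula gives 1.
Agrees on all 8 inputs.

Yes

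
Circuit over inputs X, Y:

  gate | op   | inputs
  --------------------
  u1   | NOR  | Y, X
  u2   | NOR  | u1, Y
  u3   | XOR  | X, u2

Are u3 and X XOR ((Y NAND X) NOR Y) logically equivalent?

No

u1 = Y NOR X
u2 = u1 NOR Y = (Y NOR X) NOR Y
u3 = X XOR u2 = X XOR ((Y NOR X) NOR Y)
At X=1, Y=0: circuit gives 0, formula gives 1.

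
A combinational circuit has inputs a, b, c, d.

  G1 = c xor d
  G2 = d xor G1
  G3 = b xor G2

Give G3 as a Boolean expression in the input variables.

b xor (d xor (c xor d))

G1 = c xor d
G2 = d xor G1 = d xor (c xor d)
G3 = b xor G2 = b xor (d xor (c xor d))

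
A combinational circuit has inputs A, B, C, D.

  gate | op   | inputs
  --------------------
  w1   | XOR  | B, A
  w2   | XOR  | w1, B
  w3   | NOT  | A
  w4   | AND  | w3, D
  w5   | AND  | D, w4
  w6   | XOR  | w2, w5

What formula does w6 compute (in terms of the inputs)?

((B XOR A) XOR B) XOR (D AND (NOT A AND D))

w1 = B XOR A
w2 = w1 XOR B = (B XOR A) XOR B
w3 = NOT A
w4 = w3 AND D = NOT A AND D
w5 = D AND w4 = D AND (NOT A AND D)
w6 = w2 XOR w5 = ((B XOR A) XOR B) XOR (D AND (NOT A AND D))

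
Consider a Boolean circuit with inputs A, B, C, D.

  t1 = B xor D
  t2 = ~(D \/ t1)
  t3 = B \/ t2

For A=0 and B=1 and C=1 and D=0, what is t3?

1

t1 = 1 xor 0 = 1
t2 = ~(0 \/ 1) = 0
t3 = 1 \/ 0 = 1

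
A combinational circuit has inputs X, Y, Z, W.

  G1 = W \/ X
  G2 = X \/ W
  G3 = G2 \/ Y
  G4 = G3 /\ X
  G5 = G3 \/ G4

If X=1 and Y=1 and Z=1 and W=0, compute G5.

1

G2 = 1 \/ 0 = 1
G3 = 1 \/ 1 = 1
G4 = 1 /\ 1 = 1
G5 = 1 \/ 1 = 1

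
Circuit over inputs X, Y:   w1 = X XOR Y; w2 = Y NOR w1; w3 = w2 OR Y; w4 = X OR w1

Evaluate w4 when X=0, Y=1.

1

w1 = 0 XOR 1 = 1
w4 = 0 OR 1 = 1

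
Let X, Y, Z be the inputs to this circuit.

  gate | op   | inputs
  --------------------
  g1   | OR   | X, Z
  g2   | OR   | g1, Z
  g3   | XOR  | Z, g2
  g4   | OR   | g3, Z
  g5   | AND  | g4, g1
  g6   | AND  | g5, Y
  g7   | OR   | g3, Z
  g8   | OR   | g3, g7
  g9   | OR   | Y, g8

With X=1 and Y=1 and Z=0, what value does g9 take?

1

g1 = 1 OR 0 = 1
g2 = 1 OR 0 = 1
g3 = 0 XOR 1 = 1
g7 = 1 OR 0 = 1
g8 = 1 OR 1 = 1
g9 = 1 OR 1 = 1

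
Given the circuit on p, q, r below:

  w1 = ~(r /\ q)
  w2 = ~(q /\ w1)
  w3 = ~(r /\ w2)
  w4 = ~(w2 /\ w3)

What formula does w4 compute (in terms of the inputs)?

~((~(q /\ (~(r /\ q)))) /\ (~(r /\ (~(q /\ (~(r /\ q)))))))

w1 = ~(r /\ q)
w2 = ~(q /\ w1) = ~(q /\ (~(r /\ q)))
w3 = ~(r /\ w2) = ~(r /\ (~(q /\ (~(r /\ q)))))
w4 = ~(w2 /\ w3) = ~((~(q /\ (~(r /\ q)))) /\ (~(r /\ (~(q /\ (~(r /\ q)))))))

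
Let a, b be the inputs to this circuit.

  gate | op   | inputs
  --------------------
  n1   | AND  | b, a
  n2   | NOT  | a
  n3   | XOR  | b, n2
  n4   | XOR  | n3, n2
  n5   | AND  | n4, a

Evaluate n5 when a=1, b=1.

n2 = NOT 1 = 0
n3 = 1 XOR 0 = 1
n4 = 1 XOR 0 = 1
n5 = 1 AND 1 = 1

1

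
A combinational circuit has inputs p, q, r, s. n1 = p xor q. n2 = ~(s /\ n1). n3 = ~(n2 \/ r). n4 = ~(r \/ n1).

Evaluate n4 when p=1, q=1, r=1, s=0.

0

n1 = 1 xor 1 = 0
n4 = ~(1 \/ 0) = 0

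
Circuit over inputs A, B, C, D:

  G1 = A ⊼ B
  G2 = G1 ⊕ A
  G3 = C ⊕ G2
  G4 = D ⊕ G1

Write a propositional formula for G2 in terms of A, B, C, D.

G1 = A ⊼ B
G2 = G1 ⊕ A = (A ⊼ B) ⊕ A

(A ⊼ B) ⊕ A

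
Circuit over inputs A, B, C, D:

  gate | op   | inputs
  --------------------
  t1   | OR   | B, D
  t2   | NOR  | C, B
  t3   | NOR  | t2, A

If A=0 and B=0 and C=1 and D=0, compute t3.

t2 = 1 NOR 0 = 0
t3 = 0 NOR 0 = 1

1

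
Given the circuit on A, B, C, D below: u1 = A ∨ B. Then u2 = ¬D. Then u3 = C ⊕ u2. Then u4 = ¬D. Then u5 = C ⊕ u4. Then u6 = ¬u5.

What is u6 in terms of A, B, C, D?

¬(C ⊕ ¬D)

u4 = ¬D
u5 = C ⊕ u4 = C ⊕ ¬D
u6 = ¬u5 = ¬(C ⊕ ¬D)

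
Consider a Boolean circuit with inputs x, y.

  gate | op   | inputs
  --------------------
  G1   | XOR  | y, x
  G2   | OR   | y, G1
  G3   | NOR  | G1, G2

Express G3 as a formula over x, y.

(y XOR x) NOR (y OR (y XOR x))

G1 = y XOR x
G2 = y OR G1 = y OR (y XOR x)
G3 = G1 NOR G2 = (y XOR x) NOR (y OR (y XOR x))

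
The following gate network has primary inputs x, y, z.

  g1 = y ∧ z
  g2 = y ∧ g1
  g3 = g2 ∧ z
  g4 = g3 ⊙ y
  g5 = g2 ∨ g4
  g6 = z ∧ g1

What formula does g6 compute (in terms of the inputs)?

z ∧ (y ∧ z)

g1 = y ∧ z
g6 = z ∧ g1 = z ∧ (y ∧ z)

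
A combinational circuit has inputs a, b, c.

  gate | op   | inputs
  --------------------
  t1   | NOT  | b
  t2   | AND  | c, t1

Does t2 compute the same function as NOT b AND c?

t1 = NOT b
t2 = c AND t1 = c AND NOT b
At a=0, b=0, c=0: circuit gives 0, formula gives 0.
At a=0, b=0, c=1: circuit gives 1, formula gives 1.
Agrees on all 8 inputs.

Yes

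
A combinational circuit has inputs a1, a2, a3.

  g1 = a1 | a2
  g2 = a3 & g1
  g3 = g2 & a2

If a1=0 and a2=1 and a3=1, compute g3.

g1 = 0 | 1 = 1
g2 = 1 & 1 = 1
g3 = 1 & 1 = 1

1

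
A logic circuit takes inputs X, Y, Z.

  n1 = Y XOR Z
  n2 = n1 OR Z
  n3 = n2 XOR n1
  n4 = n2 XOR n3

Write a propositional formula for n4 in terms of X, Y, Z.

((Y XOR Z) OR Z) XOR (((Y XOR Z) OR Z) XOR (Y XOR Z))

n1 = Y XOR Z
n2 = n1 OR Z = (Y XOR Z) OR Z
n3 = n2 XOR n1 = ((Y XOR Z) OR Z) XOR (Y XOR Z)
n4 = n2 XOR n3 = ((Y XOR Z) OR Z) XOR (((Y XOR Z) OR Z) XOR (Y XOR Z))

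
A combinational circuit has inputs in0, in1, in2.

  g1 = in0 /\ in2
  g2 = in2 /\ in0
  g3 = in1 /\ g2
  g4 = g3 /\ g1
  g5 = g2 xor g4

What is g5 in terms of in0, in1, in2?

g1 = in0 /\ in2
g2 = in2 /\ in0
g3 = in1 /\ g2 = in1 /\ (in2 /\ in0)
g4 = g3 /\ g1 = (in1 /\ (in2 /\ in0)) /\ (in0 /\ in2)
g5 = g2 xor g4 = (in2 /\ in0) xor ((in1 /\ (in2 /\ in0)) /\ (in0 /\ in2))

(in2 /\ in0) xor ((in1 /\ (in2 /\ in0)) /\ (in0 /\ in2))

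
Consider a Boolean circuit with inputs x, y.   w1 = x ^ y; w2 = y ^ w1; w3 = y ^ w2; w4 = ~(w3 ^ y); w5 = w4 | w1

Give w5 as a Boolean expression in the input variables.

w1 = x ^ y
w2 = y ^ w1 = y ^ (x ^ y)
w3 = y ^ w2 = y ^ (y ^ (x ^ y))
w4 = ~(w3 ^ y) = ~((y ^ (y ^ (x ^ y))) ^ y)
w5 = w4 | w1 = (~((y ^ (y ^ (x ^ y))) ^ y)) | (x ^ y)

(~((y ^ (y ^ (x ^ y))) ^ y)) | (x ^ y)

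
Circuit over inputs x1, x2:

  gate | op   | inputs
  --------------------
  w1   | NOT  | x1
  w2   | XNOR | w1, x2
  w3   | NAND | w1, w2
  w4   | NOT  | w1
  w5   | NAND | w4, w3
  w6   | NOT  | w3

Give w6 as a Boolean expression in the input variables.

w1 = NOT x1
w2 = w1 XNOR x2 = NOT x1 XNOR x2
w3 = w1 NAND w2 = NOT x1 NAND (NOT x1 XNOR x2)
w6 = NOT w3 = NOT (NOT x1 NAND (NOT x1 XNOR x2))

NOT (NOT x1 NAND (NOT x1 XNOR x2))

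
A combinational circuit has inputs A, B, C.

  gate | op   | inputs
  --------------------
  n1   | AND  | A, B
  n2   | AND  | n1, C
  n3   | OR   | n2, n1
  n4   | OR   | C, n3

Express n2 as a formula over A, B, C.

n1 = A AND B
n2 = n1 AND C = (A AND B) AND C

(A AND B) AND C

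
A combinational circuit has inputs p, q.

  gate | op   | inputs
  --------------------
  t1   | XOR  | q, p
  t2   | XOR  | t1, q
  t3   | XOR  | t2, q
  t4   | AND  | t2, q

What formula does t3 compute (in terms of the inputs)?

t1 = q XOR p
t2 = t1 XOR q = (q XOR p) XOR q
t3 = t2 XOR q = ((q XOR p) XOR q) XOR q

((q XOR p) XOR q) XOR q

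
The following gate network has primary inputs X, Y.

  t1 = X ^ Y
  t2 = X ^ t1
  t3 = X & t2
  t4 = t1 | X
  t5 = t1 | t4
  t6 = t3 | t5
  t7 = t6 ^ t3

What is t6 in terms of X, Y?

(X & (X ^ (X ^ Y))) | ((X ^ Y) | ((X ^ Y) | X))

t1 = X ^ Y
t2 = X ^ t1 = X ^ (X ^ Y)
t3 = X & t2 = X & (X ^ (X ^ Y))
t4 = t1 | X = (X ^ Y) | X
t5 = t1 | t4 = (X ^ Y) | ((X ^ Y) | X)
t6 = t3 | t5 = (X & (X ^ (X ^ Y))) | ((X ^ Y) | ((X ^ Y) | X))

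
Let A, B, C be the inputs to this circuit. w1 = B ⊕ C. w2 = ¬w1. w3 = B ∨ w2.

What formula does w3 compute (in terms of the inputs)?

w1 = B ⊕ C
w2 = ¬w1 = ¬(B ⊕ C)
w3 = B ∨ w2 = B ∨ ¬(B ⊕ C)

B ∨ ¬(B ⊕ C)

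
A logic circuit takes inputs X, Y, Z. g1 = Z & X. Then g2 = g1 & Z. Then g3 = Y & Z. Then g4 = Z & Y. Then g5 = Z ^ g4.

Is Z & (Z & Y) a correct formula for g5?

No

g4 = Z & Y
g5 = Z ^ g4 = Z ^ (Z & Y)
At X=0, Y=0, Z=1: circuit gives 1, formula gives 0.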